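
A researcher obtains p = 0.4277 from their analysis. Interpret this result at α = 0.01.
Since p = 0.4277 > α = 0.01, fail to reject H₀.
There is insufficient evidence to reject the null hypothesis; the result is not statistically significant at the 0.01 level.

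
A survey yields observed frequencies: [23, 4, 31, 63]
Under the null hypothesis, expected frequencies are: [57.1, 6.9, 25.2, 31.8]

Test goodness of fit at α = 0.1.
Chi-square goodness of fit test:
H₀: observed counts match expected distribution
H₁: observed counts differ from expected distribution
df = k - 1 = 3
χ² = Σ(O - E)²/E
   = (23 - 57.1)²/57.1 + (4 - 6.9)²/6.9 + (31 - 25.2)²/25.2 + (63 - 31.8)²/31.8
   = 20.364 + 1.219 + 1.335 + 30.611
   = 53.53
p-value < 0.0001

Since p-value < α = 0.1, we reject H₀.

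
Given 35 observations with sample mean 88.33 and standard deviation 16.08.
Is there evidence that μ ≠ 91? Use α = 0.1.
One-sample t-test:
H₀: μ = 91
H₁: μ ≠ 91
df = n - 1 = 34
t = (x̄ - μ₀) / (s/√n) = (88.33 - 91) / (16.08/√35) = -0.982
p-value = 0.3329

Since p-value > α = 0.1, we fail to reject H₀.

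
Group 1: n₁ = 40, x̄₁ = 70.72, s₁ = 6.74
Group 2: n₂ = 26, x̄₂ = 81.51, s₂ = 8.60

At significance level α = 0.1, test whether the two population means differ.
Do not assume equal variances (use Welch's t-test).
Welch's two-sample t-test:
H₀: μ₁ = μ₂
H₁: μ₁ ≠ μ₂
s₁²/n₁ = 6.74²/40 = 1.1357,  s₂²/n₂ = 8.60²/26 = 2.8446
SE = √(s₁²/n₁ + s₂²/n₂) = √(1.1357 + 2.8446) = 1.9951
df (Welch-Satterthwaite) = (s₁²/n₁ + s₂²/n₂)² / [(s₁²/n₁)²/(n₁-1) + (s₂²/n₂)²/(n₂-1)] ≈ 44.41
t = (x̄₁ - x̄₂) / SE = (70.72 - 81.51) / 1.9951 = -10.79 / 1.9951 = -5.408
p-value < 0.0001

Since p-value < α = 0.1, we reject H₀.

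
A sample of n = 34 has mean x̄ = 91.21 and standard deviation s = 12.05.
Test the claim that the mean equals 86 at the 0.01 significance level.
One-sample t-test:
H₀: μ = 86
H₁: μ ≠ 86
df = n - 1 = 33
t = (x̄ - μ₀) / (s/√n) = (91.21 - 86) / (12.05/√34) = 2.521
p-value = 0.0167

Since p-value > α = 0.01, we fail to reject H₀.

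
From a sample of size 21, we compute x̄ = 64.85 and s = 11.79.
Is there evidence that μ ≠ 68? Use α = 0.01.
One-sample t-test:
H₀: μ = 68
H₁: μ ≠ 68
df = n - 1 = 20
t = (x̄ - μ₀) / (s/√n) = (64.85 - 68) / (11.79/√21) = -1.224
p-value = 0.2350

Since p-value > α = 0.01, we fail to reject H₀.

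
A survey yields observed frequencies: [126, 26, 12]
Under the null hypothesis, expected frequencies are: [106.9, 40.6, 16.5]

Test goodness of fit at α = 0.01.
Chi-square goodness of fit test:
H₀: observed counts match expected distribution
H₁: observed counts differ from expected distribution
df = k - 1 = 2
χ² = Σ(O - E)²/E
   = (126 - 106.9)²/106.9 + (26 - 40.6)²/40.6 + (12 - 16.5)²/16.5
   = 3.413 + 5.250 + 1.227
   = 9.89
p-value = 0.0071

Since p-value < α = 0.01, we reject H₀.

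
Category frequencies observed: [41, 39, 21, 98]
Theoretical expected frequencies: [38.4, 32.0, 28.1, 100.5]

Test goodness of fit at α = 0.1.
Chi-square goodness of fit test:
H₀: observed counts match expected distribution
H₁: observed counts differ from expected distribution
df = k - 1 = 3
χ² = Σ(O - E)²/E
   = (41 - 38.4)²/38.4 + (39 - 32.0)²/32.0 + (21 - 28.1)²/28.1 + (98 - 100.5)²/100.5
   = 0.176 + 1.531 + 1.794 + 0.062
   = 3.56
p-value = 0.3126

Since p-value > α = 0.1, we fail to reject H₀.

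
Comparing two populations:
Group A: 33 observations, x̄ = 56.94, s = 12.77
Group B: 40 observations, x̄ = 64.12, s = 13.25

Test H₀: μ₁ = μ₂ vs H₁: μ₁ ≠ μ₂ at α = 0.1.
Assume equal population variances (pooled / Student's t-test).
Student's two-sample t-test (equal variances):
H₀: μ₁ = μ₂
H₁: μ₁ ≠ μ₂
df = n₁ + n₂ - 2 = 71
Pooled variance s_p² = [(n₁-1)s₁² + (n₂-1)s₂²] / (n₁ + n₂ - 2) = [(32)(12.77²) + (39)(13.25²)] / 71 = 169.9334
SE = √(s_p²(1/n₁ + 1/n₂)) = √(169.9334 × (1/33 + 1/40)) = 3.0656
t = (x̄₁ - x̄₂) / SE = (56.94 - 64.12) / 3.0656 = -7.18 / 3.0656 = -2.342
p-value = 0.0220

Since p-value < α = 0.1, we reject H₀.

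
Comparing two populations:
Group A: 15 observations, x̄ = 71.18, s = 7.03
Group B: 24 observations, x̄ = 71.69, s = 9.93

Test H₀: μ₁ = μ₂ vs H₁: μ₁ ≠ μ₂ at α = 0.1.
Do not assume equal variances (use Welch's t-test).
Welch's two-sample t-test:
H₀: μ₁ = μ₂
H₁: μ₁ ≠ μ₂
s₁²/n₁ = 7.03²/15 = 3.2947,  s₂²/n₂ = 9.93²/24 = 4.1085
SE = √(s₁²/n₁ + s₂²/n₂) = √(3.2947 + 4.1085) = 2.7209
df (Welch-Satterthwaite) = (s₁²/n₁ + s₂²/n₂)² / [(s₁²/n₁)²/(n₁-1) + (s₂²/n₂)²/(n₂-1)] ≈ 36.31
t = (x̄₁ - x̄₂) / SE = (71.18 - 71.69) / 2.7209 = -0.51 / 2.7209 = -0.187
p-value = 0.8524

Since p-value > α = 0.1, we fail to reject H₀.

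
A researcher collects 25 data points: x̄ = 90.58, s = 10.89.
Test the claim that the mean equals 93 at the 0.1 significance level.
One-sample t-test:
H₀: μ = 93
H₁: μ ≠ 93
df = n - 1 = 24
t = (x̄ - μ₀) / (s/√n) = (90.58 - 93) / (10.89/√25) = -1.111
p-value = 0.2775

Since p-value > α = 0.1, we fail to reject H₀.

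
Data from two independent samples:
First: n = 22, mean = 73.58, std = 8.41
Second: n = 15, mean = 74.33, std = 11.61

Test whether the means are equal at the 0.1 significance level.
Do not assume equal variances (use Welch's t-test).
Welch's two-sample t-test:
H₀: μ₁ = μ₂
H₁: μ₁ ≠ μ₂
s₁²/n₁ = 8.41²/22 = 3.2149,  s₂²/n₂ = 11.61²/15 = 8.9861
SE = √(s₁²/n₁ + s₂²/n₂) = √(3.2149 + 8.9861) = 3.4930
df (Welch-Satterthwaite) = (s₁²/n₁ + s₂²/n₂)² / [(s₁²/n₁)²/(n₁-1) + (s₂²/n₂)²/(n₂-1)] ≈ 23.78
t = (x̄₁ - x̄₂) / SE = (73.58 - 74.33) / 3.4930 = -0.75 / 3.4930 = -0.215
p-value = 0.8318

Since p-value > α = 0.1, we fail to reject H₀.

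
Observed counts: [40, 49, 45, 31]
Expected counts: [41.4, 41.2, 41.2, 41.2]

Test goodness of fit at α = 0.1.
Chi-square goodness of fit test:
H₀: observed counts match expected distribution
H₁: observed counts differ from expected distribution
df = k - 1 = 3
χ² = Σ(O - E)²/E
   = (40 - 41.4)²/41.4 + (49 - 41.2)²/41.2 + (45 - 41.2)²/41.2 + (31 - 41.2)²/41.2
   = 0.047 + 1.477 + 0.350 + 2.525
   = 4.40
p-value = 0.2214

Since p-value > α = 0.1, we fail to reject H₀.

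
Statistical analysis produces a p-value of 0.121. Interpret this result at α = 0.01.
Since p = 0.121 > α = 0.01, fail to reject H₀.
There is insufficient evidence to reject the null hypothesis; the result is not statistically significant at the 0.01 level.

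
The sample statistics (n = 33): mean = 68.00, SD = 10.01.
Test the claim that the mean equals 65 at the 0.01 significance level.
One-sample t-test:
H₀: μ = 65
H₁: μ ≠ 65
df = n - 1 = 32
t = (x̄ - μ₀) / (s/√n) = (68.00 - 65) / (10.01/√33) = 1.722
p-value = 0.0948

Since p-value > α = 0.01, we fail to reject H₀.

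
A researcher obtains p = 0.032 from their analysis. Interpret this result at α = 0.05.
Since p = 0.032 < α = 0.05, reject H₀.
There is sufficient evidence to reject the null hypothesis; the result is statistically significant at the 0.05 level.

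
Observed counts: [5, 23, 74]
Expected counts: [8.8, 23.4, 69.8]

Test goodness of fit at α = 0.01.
Chi-square goodness of fit test:
H₀: observed counts match expected distribution
H₁: observed counts differ from expected distribution
df = k - 1 = 2
χ² = Σ(O - E)²/E
   = (5 - 8.8)²/8.8 + (23 - 23.4)²/23.4 + (74 - 69.8)²/69.8
   = 1.641 + 0.007 + 0.253
   = 1.90
p-value = 0.3867

Since p-value > α = 0.01, we fail to reject H₀.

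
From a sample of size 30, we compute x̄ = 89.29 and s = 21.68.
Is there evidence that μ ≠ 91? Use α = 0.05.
One-sample t-test:
H₀: μ = 91
H₁: μ ≠ 91
df = n - 1 = 29
t = (x̄ - μ₀) / (s/√n) = (89.29 - 91) / (21.68/√30) = -0.432
p-value = 0.6689

Since p-value > α = 0.05, we fail to reject H₀.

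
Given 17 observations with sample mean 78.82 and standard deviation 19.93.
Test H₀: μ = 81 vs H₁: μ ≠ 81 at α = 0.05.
One-sample t-test:
H₀: μ = 81
H₁: μ ≠ 81
df = n - 1 = 16
t = (x̄ - μ₀) / (s/√n) = (78.82 - 81) / (19.93/√17) = -0.451
p-value = 0.6580

Since p-value > α = 0.05, we fail to reject H₀.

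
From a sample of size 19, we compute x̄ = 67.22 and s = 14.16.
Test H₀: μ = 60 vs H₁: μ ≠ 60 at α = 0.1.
One-sample t-test:
H₀: μ = 60
H₁: μ ≠ 60
df = n - 1 = 18
t = (x̄ - μ₀) / (s/√n) = (67.22 - 60) / (14.16/√19) = 2.223
p-value = 0.0393

Since p-value < α = 0.1, we reject H₀.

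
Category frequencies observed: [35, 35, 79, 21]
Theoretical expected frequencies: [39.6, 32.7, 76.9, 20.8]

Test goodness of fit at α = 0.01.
Chi-square goodness of fit test:
H₀: observed counts match expected distribution
H₁: observed counts differ from expected distribution
df = k - 1 = 3
χ² = Σ(O - E)²/E
   = (35 - 39.6)²/39.6 + (35 - 32.7)²/32.7 + (79 - 76.9)²/76.9 + (21 - 20.8)²/20.8
   = 0.534 + 0.162 + 0.057 + 0.002
   = 0.76
p-value = 0.8601

Since p-value > α = 0.01, we fail to reject H₀.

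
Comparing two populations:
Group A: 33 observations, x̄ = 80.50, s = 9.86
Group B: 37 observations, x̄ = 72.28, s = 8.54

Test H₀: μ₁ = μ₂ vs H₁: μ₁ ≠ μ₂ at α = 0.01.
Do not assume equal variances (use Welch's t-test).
Welch's two-sample t-test:
H₀: μ₁ = μ₂
H₁: μ₁ ≠ μ₂
s₁²/n₁ = 9.86²/33 = 2.9460,  s₂²/n₂ = 8.54²/37 = 1.9711
SE = √(s₁²/n₁ + s₂²/n₂) = √(2.9460 + 1.9711) = 2.2175
df (Welch-Satterthwaite) = (s₁²/n₁ + s₂²/n₂)² / [(s₁²/n₁)²/(n₁-1) + (s₂²/n₂)²/(n₂-1)] ≈ 63.77
t = (x̄₁ - x̄₂) / SE = (80.50 - 72.28) / 2.2175 = 8.22 / 2.2175 = 3.707
p-value = 0.0004

Since p-value < α = 0.01, we reject H₀.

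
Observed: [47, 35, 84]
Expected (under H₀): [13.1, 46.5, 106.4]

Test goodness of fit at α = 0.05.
Chi-square goodness of fit test:
H₀: observed counts match expected distribution
H₁: observed counts differ from expected distribution
df = k - 1 = 2
χ² = Σ(O - E)²/E
   = (47 - 13.1)²/13.1 + (35 - 46.5)²/46.5 + (84 - 106.4)²/106.4
   = 87.726 + 2.844 + 4.716
   = 95.29
p-value < 0.0001

Since p-value < α = 0.05, we reject H₀.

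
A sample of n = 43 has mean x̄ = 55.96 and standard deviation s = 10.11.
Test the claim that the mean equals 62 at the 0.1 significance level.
One-sample t-test:
H₀: μ = 62
H₁: μ ≠ 62
df = n - 1 = 42
t = (x̄ - μ₀) / (s/√n) = (55.96 - 62) / (10.11/√43) = -3.918
p-value = 0.0003

Since p-value < α = 0.1, we reject H₀.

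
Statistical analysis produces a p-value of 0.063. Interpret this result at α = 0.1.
Since p = 0.063 < α = 0.1, reject H₀.
There is sufficient evidence to reject the null hypothesis; the result is statistically significant at the 0.1 level.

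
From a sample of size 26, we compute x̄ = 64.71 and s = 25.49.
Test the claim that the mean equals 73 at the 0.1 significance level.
One-sample t-test:
H₀: μ = 73
H₁: μ ≠ 73
df = n - 1 = 25
t = (x̄ - μ₀) / (s/√n) = (64.71 - 73) / (25.49/√26) = -1.658
p-value = 0.1097

Since p-value > α = 0.1, we fail to reject H₀.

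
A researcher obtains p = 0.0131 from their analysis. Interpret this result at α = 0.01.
Since p = 0.0131 > α = 0.01, fail to reject H₀.
There is insufficient evidence to reject the null hypothesis; the result is not statistically significant at the 0.01 level.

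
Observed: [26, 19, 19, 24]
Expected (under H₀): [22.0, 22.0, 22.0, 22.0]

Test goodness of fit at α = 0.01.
Chi-square goodness of fit test:
H₀: observed counts match expected distribution
H₁: observed counts differ from expected distribution
df = k - 1 = 3
χ² = Σ(O - E)²/E
   = (26 - 22.0)²/22.0 + (19 - 22.0)²/22.0 + (19 - 22.0)²/22.0 + (24 - 22.0)²/22.0
   = 0.727 + 0.409 + 0.409 + 0.182
   = 1.73
p-value = 0.6309

Since p-value > α = 0.01, we fail to reject H₀.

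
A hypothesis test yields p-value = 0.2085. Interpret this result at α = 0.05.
Since p = 0.2085 > α = 0.05, fail to reject H₀.
There is insufficient evidence to reject the null hypothesis; the result is not statistically significant at the 0.05 level.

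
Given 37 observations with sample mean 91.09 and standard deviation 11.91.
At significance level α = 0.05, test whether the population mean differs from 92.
One-sample t-test:
H₀: μ = 92
H₁: μ ≠ 92
df = n - 1 = 36
t = (x̄ - μ₀) / (s/√n) = (91.09 - 92) / (11.91/√37) = -0.465
p-value = 0.6449

Since p-value > α = 0.05, we fail to reject H₀.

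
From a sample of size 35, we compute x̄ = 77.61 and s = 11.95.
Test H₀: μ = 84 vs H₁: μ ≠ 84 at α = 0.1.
One-sample t-test:
H₀: μ = 84
H₁: μ ≠ 84
df = n - 1 = 34
t = (x̄ - μ₀) / (s/√n) = (77.61 - 84) / (11.95/√35) = -3.163
p-value = 0.0033

Since p-value < α = 0.1, we reject H₀.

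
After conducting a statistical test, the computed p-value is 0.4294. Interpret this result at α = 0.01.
Since p = 0.4294 > α = 0.01, fail to reject H₀.
There is insufficient evidence to reject the null hypothesis; the result is not statistically significant at the 0.01 level.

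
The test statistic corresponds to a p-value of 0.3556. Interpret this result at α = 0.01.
Since p = 0.3556 > α = 0.01, fail to reject H₀.
There is insufficient evidence to reject the null hypothesis; the result is not statistically significant at the 0.01 level.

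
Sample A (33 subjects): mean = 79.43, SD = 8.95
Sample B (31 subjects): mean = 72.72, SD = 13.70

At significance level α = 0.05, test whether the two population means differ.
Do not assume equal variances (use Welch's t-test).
Welch's two-sample t-test:
H₀: μ₁ = μ₂
H₁: μ₁ ≠ μ₂
s₁²/n₁ = 8.95²/33 = 2.4273,  s₂²/n₂ = 13.70²/31 = 6.0545
SE = √(s₁²/n₁ + s₂²/n₂) = √(2.4273 + 6.0545) = 2.9124
df (Welch-Satterthwaite) = (s₁²/n₁ + s₂²/n₂)² / [(s₁²/n₁)²/(n₁-1) + (s₂²/n₂)²/(n₂-1)] ≈ 51.17
t = (x̄₁ - x̄₂) / SE = (79.43 - 72.72) / 2.9124 = 6.71 / 2.9124 = 2.304
p-value = 0.0253

Since p-value < α = 0.05, we reject H₀.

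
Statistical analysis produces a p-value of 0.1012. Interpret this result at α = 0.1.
Since p = 0.1012 > α = 0.1, fail to reject H₀.
There is insufficient evidence to reject the null hypothesis; the result is not statistically significant at the 0.1 level.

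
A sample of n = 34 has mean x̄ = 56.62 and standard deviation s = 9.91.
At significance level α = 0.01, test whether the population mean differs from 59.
One-sample t-test:
H₀: μ = 59
H₁: μ ≠ 59
df = n - 1 = 33
t = (x̄ - μ₀) / (s/√n) = (56.62 - 59) / (9.91/√34) = -1.400
p-value = 0.1707

Since p-value > α = 0.01, we fail to reject H₀.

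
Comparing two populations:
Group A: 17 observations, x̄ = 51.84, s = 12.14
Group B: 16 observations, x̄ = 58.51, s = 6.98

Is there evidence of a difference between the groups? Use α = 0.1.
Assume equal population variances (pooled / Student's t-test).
Student's two-sample t-test (equal variances):
H₀: μ₁ = μ₂
H₁: μ₁ ≠ μ₂
df = n₁ + n₂ - 2 = 31
Pooled variance s_p² = [(n₁-1)s₁² + (n₂-1)s₂²] / (n₁ + n₂ - 2) = [(16)(12.14²) + (15)(6.98²)] / 31 = 99.6413
SE = √(s_p²(1/n₁ + 1/n₂)) = √(99.6413 × (1/17 + 1/16)) = 3.4769
t = (x̄₁ - x̄₂) / SE = (51.84 - 58.51) / 3.4769 = -6.67 / 3.4769 = -1.918
p-value = 0.0643

Since p-value < α = 0.1, we reject H₀.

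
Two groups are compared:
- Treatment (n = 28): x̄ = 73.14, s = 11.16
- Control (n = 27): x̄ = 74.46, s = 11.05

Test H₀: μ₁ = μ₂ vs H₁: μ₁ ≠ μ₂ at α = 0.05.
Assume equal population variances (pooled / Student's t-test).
Student's two-sample t-test (equal variances):
H₀: μ₁ = μ₂
H₁: μ₁ ≠ μ₂
df = n₁ + n₂ - 2 = 53
Pooled variance s_p² = [(n₁-1)s₁² + (n₂-1)s₂²] / (n₁ + n₂ - 2) = [(27)(11.16²) + (26)(11.05²)] / 53 = 123.3471
SE = √(s_p²(1/n₁ + 1/n₂)) = √(123.3471 × (1/28 + 1/27)) = 2.9956
t = (x̄₁ - x̄₂) / SE = (73.14 - 74.46) / 2.9956 = -1.32 / 2.9956 = -0.441
p-value = 0.6613

Since p-value > α = 0.05, we fail to reject H₀.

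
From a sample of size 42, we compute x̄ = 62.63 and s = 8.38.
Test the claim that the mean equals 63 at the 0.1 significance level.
One-sample t-test:
H₀: μ = 63
H₁: μ ≠ 63
df = n - 1 = 41
t = (x̄ - μ₀) / (s/√n) = (62.63 - 63) / (8.38/√42) = -0.286
p-value = 0.7762

Since p-value > α = 0.1, we fail to reject H₀.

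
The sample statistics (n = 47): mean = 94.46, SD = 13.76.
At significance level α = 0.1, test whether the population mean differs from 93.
One-sample t-test:
H₀: μ = 93
H₁: μ ≠ 93
df = n - 1 = 46
t = (x̄ - μ₀) / (s/√n) = (94.46 - 93) / (13.76/√47) = 0.727
p-value = 0.4707

Since p-value > α = 0.1, we fail to reject H₀.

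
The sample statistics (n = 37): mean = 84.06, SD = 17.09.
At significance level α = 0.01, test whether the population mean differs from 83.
One-sample t-test:
H₀: μ = 83
H₁: μ ≠ 83
df = n - 1 = 36
t = (x̄ - μ₀) / (s/√n) = (84.06 - 83) / (17.09/√37) = 0.377
p-value = 0.7082

Since p-value > α = 0.01, we fail to reject H₀.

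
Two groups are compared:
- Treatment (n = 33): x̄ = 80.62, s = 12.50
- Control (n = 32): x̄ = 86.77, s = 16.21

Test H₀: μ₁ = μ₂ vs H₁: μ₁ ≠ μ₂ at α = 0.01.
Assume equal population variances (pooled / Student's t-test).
Student's two-sample t-test (equal variances):
H₀: μ₁ = μ₂
H₁: μ₁ ≠ μ₂
df = n₁ + n₂ - 2 = 63
Pooled variance s_p² = [(n₁-1)s₁² + (n₂-1)s₂²] / (n₁ + n₂ - 2) = [(32)(12.50²) + (31)(16.21²)] / 63 = 208.6617
SE = √(s_p²(1/n₁ + 1/n₂)) = √(208.6617 × (1/33 + 1/32)) = 3.5838
t = (x̄₁ - x̄₂) / SE = (80.62 - 86.77) / 3.5838 = -6.15 / 3.5838 = -1.716
p-value = 0.0911

Since p-value > α = 0.01, we fail to reject H₀.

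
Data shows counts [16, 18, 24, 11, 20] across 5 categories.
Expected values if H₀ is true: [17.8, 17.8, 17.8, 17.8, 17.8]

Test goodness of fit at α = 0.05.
Chi-square goodness of fit test:
H₀: observed counts match expected distribution
H₁: observed counts differ from expected distribution
df = k - 1 = 4
χ² = Σ(O - E)²/E
   = (16 - 17.8)²/17.8 + (18 - 17.8)²/17.8 + (24 - 17.8)²/17.8 + (11 - 17.8)²/17.8 + (20 - 17.8)²/17.8
   = 0.182 + 0.002 + 2.160 + 2.598 + 0.272
   = 5.21
p-value = 0.2661

Since p-value > α = 0.05, we fail to reject H₀.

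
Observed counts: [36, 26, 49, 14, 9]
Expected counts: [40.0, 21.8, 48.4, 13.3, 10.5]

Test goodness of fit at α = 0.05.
Chi-square goodness of fit test:
H₀: observed counts match expected distribution
H₁: observed counts differ from expected distribution
df = k - 1 = 4
χ² = Σ(O - E)²/E
   = (36 - 40.0)²/40.0 + (26 - 21.8)²/21.8 + (49 - 48.4)²/48.4 + (14 - 13.3)²/13.3 + (9 - 10.5)²/10.5
   = 0.400 + 0.809 + 0.007 + 0.037 + 0.214
   = 1.47
p-value = 0.8323

Since p-value > α = 0.05, we fail to reject H₀.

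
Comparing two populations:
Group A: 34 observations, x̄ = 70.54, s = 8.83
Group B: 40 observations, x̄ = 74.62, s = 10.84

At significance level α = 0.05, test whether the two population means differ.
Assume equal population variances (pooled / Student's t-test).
Student's two-sample t-test (equal variances):
H₀: μ₁ = μ₂
H₁: μ₁ ≠ μ₂
df = n₁ + n₂ - 2 = 72
Pooled variance s_p² = [(n₁-1)s₁² + (n₂-1)s₂²] / (n₁ + n₂ - 2) = [(33)(8.83²) + (39)(10.84²)] / 72 = 99.3846
SE = √(s_p²(1/n₁ + 1/n₂)) = √(99.3846 × (1/34 + 1/40)) = 2.3254
t = (x̄₁ - x̄₂) / SE = (70.54 - 74.62) / 2.3254 = -4.08 / 2.3254 = -1.755
p-value = 0.0836

Since p-value > α = 0.05, we fail to reject H₀.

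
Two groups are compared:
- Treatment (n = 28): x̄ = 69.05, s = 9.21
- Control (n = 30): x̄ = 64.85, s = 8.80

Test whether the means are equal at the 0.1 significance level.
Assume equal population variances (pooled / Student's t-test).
Student's two-sample t-test (equal variances):
H₀: μ₁ = μ₂
H₁: μ₁ ≠ μ₂
df = n₁ + n₂ - 2 = 56
Pooled variance s_p² = [(n₁-1)s₁² + (n₂-1)s₂²] / (n₁ + n₂ - 2) = [(27)(9.21²) + (29)(8.80²)] / 56 = 81.0002
SE = √(s_p²(1/n₁ + 1/n₂)) = √(81.0002 × (1/28 + 1/30)) = 2.3649
t = (x̄₁ - x̄₂) / SE = (69.05 - 64.85) / 2.3649 = 4.20 / 2.3649 = 1.776
p-value = 0.0812

Since p-value < α = 0.1, we reject H₀.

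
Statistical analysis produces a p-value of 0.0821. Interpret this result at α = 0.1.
Since p = 0.0821 < α = 0.1, reject H₀.
There is sufficient evidence to reject the null hypothesis; the result is statistically significant at the 0.1 level.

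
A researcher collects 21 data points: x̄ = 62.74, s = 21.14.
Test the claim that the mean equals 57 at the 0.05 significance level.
One-sample t-test:
H₀: μ = 57
H₁: μ ≠ 57
df = n - 1 = 20
t = (x̄ - μ₀) / (s/√n) = (62.74 - 57) / (21.14/√21) = 1.244
p-value = 0.2278

Since p-value > α = 0.05, we fail to reject H₀.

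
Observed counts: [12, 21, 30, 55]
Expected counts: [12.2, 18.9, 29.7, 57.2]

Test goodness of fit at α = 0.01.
Chi-square goodness of fit test:
H₀: observed counts match expected distribution
H₁: observed counts differ from expected distribution
df = k - 1 = 3
χ² = Σ(O - E)²/E
   = (12 - 12.2)²/12.2 + (21 - 18.9)²/18.9 + (30 - 29.7)²/29.7 + (55 - 57.2)²/57.2
   = 0.003 + 0.233 + 0.003 + 0.085
   = 0.32
p-value = 0.9554

Since p-value > α = 0.01, we fail to reject H₀.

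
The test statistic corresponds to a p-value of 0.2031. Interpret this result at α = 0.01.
Since p = 0.2031 > α = 0.01, fail to reject H₀.
There is insufficient evidence to reject the null hypothesis; the result is not statistically significant at the 0.01 level.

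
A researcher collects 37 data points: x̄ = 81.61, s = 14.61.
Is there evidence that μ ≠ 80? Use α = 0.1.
One-sample t-test:
H₀: μ = 80
H₁: μ ≠ 80
df = n - 1 = 36
t = (x̄ - μ₀) / (s/√n) = (81.61 - 80) / (14.61/√37) = 0.670
p-value = 0.5069

Since p-value > α = 0.1, we fail to reject H₀.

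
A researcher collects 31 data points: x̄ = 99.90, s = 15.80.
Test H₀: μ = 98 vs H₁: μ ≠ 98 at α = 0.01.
One-sample t-test:
H₀: μ = 98
H₁: μ ≠ 98
df = n - 1 = 30
t = (x̄ - μ₀) / (s/√n) = (99.90 - 98) / (15.80/√31) = 0.670
p-value = 0.5083

Since p-value > α = 0.01, we fail to reject H₀.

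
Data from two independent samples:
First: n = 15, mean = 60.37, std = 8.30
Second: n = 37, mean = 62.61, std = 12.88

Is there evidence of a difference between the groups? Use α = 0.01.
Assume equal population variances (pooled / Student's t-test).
Student's two-sample t-test (equal variances):
H₀: μ₁ = μ₂
H₁: μ₁ ≠ μ₂
df = n₁ + n₂ - 2 = 50
Pooled variance s_p² = [(n₁-1)s₁² + (n₂-1)s₂²] / (n₁ + n₂ - 2) = [(14)(8.30²) + (36)(12.88²)] / 50 = 138.7332
SE = √(s_p²(1/n₁ + 1/n₂)) = √(138.7332 × (1/15 + 1/37)) = 3.6053
t = (x̄₁ - x̄₂) / SE = (60.37 - 62.61) / 3.6053 = -2.24 / 3.6053 = -0.621
p-value = 0.5372

Since p-value > α = 0.01, we fail to reject H₀.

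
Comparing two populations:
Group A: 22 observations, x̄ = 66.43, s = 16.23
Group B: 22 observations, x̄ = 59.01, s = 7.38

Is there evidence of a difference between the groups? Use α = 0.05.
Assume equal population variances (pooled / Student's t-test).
Student's two-sample t-test (equal variances):
H₀: μ₁ = μ₂
H₁: μ₁ ≠ μ₂
df = n₁ + n₂ - 2 = 42
Pooled variance s_p² = [(n₁-1)s₁² + (n₂-1)s₂²] / (n₁ + n₂ - 2) = [(21)(16.23²) + (21)(7.38²)] / 42 = 158.9386
SE = √(s_p²(1/n₁ + 1/n₂)) = √(158.9386 × (1/22 + 1/22)) = 3.8012
t = (x̄₁ - x̄₂) / SE = (66.43 - 59.01) / 3.8012 = 7.42 / 3.8012 = 1.952
p-value = 0.0576

Since p-value > α = 0.05, we fail to reject H₀.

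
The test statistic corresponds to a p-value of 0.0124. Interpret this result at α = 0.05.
Since p = 0.0124 < α = 0.05, reject H₀.
There is sufficient evidence to reject the null hypothesis; the result is statistically significant at the 0.05 level.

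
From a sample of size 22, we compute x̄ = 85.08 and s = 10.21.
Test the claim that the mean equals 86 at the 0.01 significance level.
One-sample t-test:
H₀: μ = 86
H₁: μ ≠ 86
df = n - 1 = 21
t = (x̄ - μ₀) / (s/√n) = (85.08 - 86) / (10.21/√22) = -0.423
p-value = 0.6769

Since p-value > α = 0.01, we fail to reject H₀.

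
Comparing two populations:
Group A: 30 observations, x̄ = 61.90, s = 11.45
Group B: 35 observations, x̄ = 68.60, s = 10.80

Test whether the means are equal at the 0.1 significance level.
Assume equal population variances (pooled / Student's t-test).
Student's two-sample t-test (equal variances):
H₀: μ₁ = μ₂
H₁: μ₁ ≠ μ₂
df = n₁ + n₂ - 2 = 63
Pooled variance s_p² = [(n₁-1)s₁² + (n₂-1)s₂²] / (n₁ + n₂ - 2) = [(29)(11.45²) + (34)(10.80²)] / 63 = 123.2973
SE = √(s_p²(1/n₁ + 1/n₂)) = √(123.2973 × (1/30 + 1/35)) = 2.7627
t = (x̄₁ - x̄₂) / SE = (61.90 - 68.60) / 2.7627 = -6.70 / 2.7627 = -2.425
p-value = 0.0182

Since p-value < α = 0.1, we reject H₀.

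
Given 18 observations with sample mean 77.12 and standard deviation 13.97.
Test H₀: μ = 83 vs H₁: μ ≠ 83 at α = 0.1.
One-sample t-test:
H₀: μ = 83
H₁: μ ≠ 83
df = n - 1 = 17
t = (x̄ - μ₀) / (s/√n) = (77.12 - 83) / (13.97/√18) = -1.786
p-value = 0.0920

Since p-value < α = 0.1, we reject H₀.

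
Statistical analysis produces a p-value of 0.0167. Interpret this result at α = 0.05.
Since p = 0.0167 < α = 0.05, reject H₀.
There is sufficient evidence to reject the null hypothesis; the result is statistically significant at the 0.05 level.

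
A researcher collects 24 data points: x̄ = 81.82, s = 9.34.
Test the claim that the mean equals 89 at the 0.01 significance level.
One-sample t-test:
H₀: μ = 89
H₁: μ ≠ 89
df = n - 1 = 23
t = (x̄ - μ₀) / (s/√n) = (81.82 - 89) / (9.34/√24) = -3.766
p-value = 0.0010

Since p-value < α = 0.01, we reject H₀.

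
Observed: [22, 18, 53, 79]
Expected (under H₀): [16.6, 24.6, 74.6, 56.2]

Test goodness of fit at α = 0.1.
Chi-square goodness of fit test:
H₀: observed counts match expected distribution
H₁: observed counts differ from expected distribution
df = k - 1 = 3
χ² = Σ(O - E)²/E
   = (22 - 16.6)²/16.6 + (18 - 24.6)²/24.6 + (53 - 74.6)²/74.6 + (79 - 56.2)²/56.2
   = 1.757 + 1.771 + 6.254 + 9.250
   = 19.03
p-value = 0.0003

Since p-value < α = 0.1, we reject H₀.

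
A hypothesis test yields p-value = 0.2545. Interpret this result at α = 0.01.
Since p = 0.2545 > α = 0.01, fail to reject H₀.
There is insufficient evidence to reject the null hypothesis; the result is not statistically significant at the 0.01 level.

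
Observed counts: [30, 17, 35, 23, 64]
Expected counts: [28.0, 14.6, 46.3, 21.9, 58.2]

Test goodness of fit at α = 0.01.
Chi-square goodness of fit test:
H₀: observed counts match expected distribution
H₁: observed counts differ from expected distribution
df = k - 1 = 4
χ² = Σ(O - E)²/E
   = (30 - 28.0)²/28.0 + (17 - 14.6)²/14.6 + (35 - 46.3)²/46.3 + (23 - 21.9)²/21.9 + (64 - 58.2)²/58.2
   = 0.143 + 0.395 + 2.758 + 0.055 + 0.578
   = 3.93
p-value = 0.4158

Since p-value > α = 0.01, we fail to reject H₀.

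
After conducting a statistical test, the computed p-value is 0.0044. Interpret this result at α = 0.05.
Since p = 0.0044 < α = 0.05, reject H₀.
There is sufficient evidence to reject the null hypothesis; the result is statistically significant at the 0.05 level.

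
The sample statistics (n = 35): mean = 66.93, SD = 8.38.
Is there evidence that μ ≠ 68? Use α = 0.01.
One-sample t-test:
H₀: μ = 68
H₁: μ ≠ 68
df = n - 1 = 34
t = (x̄ - μ₀) / (s/√n) = (66.93 - 68) / (8.38/√35) = -0.755
p-value = 0.4552

Since p-value > α = 0.01, we fail to reject H₀.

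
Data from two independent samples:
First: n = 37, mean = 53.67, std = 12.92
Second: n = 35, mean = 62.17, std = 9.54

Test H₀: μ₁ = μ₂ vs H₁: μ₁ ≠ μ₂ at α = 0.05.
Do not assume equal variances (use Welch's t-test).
Welch's two-sample t-test:
H₀: μ₁ = μ₂
H₁: μ₁ ≠ μ₂
s₁²/n₁ = 12.92²/37 = 4.5115,  s₂²/n₂ = 9.54²/35 = 2.6003
SE = √(s₁²/n₁ + s₂²/n₂) = √(4.5115 + 2.6003) = 2.6668
df (Welch-Satterthwaite) = (s₁²/n₁ + s₂²/n₂)² / [(s₁²/n₁)²/(n₁-1) + (s₂²/n₂)²/(n₂-1)] ≈ 66.18
t = (x̄₁ - x̄₂) / SE = (53.67 - 62.17) / 2.6668 = -8.50 / 2.6668 = -3.187
p-value = 0.0022

Since p-value < α = 0.05, we reject H₀.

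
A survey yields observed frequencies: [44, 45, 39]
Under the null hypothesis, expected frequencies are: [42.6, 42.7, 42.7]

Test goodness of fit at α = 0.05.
Chi-square goodness of fit test:
H₀: observed counts match expected distribution
H₁: observed counts differ from expected distribution
df = k - 1 = 2
χ² = Σ(O - E)²/E
   = (44 - 42.6)²/42.6 + (45 - 42.7)²/42.7 + (39 - 42.7)²/42.7
   = 0.046 + 0.124 + 0.321
   = 0.49
p-value = 0.7825

Since p-value > α = 0.05, we fail to reject H₀.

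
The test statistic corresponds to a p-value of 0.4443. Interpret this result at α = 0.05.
Since p = 0.4443 > α = 0.05, fail to reject H₀.
There is insufficient evidence to reject the null hypothesis; the result is not statistically significant at the 0.05 level.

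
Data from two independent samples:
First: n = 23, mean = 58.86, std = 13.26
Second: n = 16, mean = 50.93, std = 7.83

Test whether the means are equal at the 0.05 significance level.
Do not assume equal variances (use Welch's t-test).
Welch's two-sample t-test:
H₀: μ₁ = μ₂
H₁: μ₁ ≠ μ₂
s₁²/n₁ = 13.26²/23 = 7.6447,  s₂²/n₂ = 7.83²/16 = 3.8318
SE = √(s₁²/n₁ + s₂²/n₂) = √(7.6447 + 3.8318) = 3.3877
df (Welch-Satterthwaite) = (s₁²/n₁ + s₂²/n₂)² / [(s₁²/n₁)²/(n₁-1) + (s₂²/n₂)²/(n₂-1)] ≈ 36.23
t = (x̄₁ - x̄₂) / SE = (58.86 - 50.93) / 3.3877 = 7.93 / 3.3877 = 2.341
p-value = 0.0249

Since p-value < α = 0.05, we reject H₀.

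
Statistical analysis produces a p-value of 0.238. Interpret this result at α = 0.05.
Since p = 0.238 > α = 0.05, fail to reject H₀.
There is insufficient evidence to reject the null hypothesis; the result is not statistically significant at the 0.05 level.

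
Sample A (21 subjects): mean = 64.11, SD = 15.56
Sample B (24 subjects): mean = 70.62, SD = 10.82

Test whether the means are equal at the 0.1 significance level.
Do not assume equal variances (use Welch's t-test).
Welch's two-sample t-test:
H₀: μ₁ = μ₂
H₁: μ₁ ≠ μ₂
s₁²/n₁ = 15.56²/21 = 11.5292,  s₂²/n₂ = 10.82²/24 = 4.8780
SE = √(s₁²/n₁ + s₂²/n₂) = √(11.5292 + 4.8780) = 4.0506
df (Welch-Satterthwaite) = (s₁²/n₁ + s₂²/n₂)² / [(s₁²/n₁)²/(n₁-1) + (s₂²/n₂)²/(n₂-1)] ≈ 35.05
t = (x̄₁ - x̄₂) / SE = (64.11 - 70.62) / 4.0506 = -6.51 / 4.0506 = -1.607
p-value = 0.1170

Since p-value > α = 0.1, we fail to reject H₀.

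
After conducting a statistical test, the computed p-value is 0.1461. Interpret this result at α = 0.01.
Since p = 0.1461 > α = 0.01, fail to reject H₀.
There is insufficient evidence to reject the null hypothesis; the result is not statistically significant at the 0.01 level.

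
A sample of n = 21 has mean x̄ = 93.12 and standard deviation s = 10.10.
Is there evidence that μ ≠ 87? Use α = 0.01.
One-sample t-test:
H₀: μ = 87
H₁: μ ≠ 87
df = n - 1 = 20
t = (x̄ - μ₀) / (s/√n) = (93.12 - 87) / (10.10/√21) = 2.777
p-value = 0.0116

Since p-value > α = 0.01, we fail to reject H₀.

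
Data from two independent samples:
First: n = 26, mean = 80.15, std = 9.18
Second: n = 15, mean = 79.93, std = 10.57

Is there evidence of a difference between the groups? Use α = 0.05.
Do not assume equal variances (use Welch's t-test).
Welch's two-sample t-test:
H₀: μ₁ = μ₂
H₁: μ₁ ≠ μ₂
s₁²/n₁ = 9.18²/26 = 3.2412,  s₂²/n₂ = 10.57²/15 = 7.4483
SE = √(s₁²/n₁ + s₂²/n₂) = √(3.2412 + 7.4483) = 3.2695
df (Welch-Satterthwaite) = (s₁²/n₁ + s₂²/n₂)² / [(s₁²/n₁)²/(n₁-1) + (s₂²/n₂)²/(n₂-1)] ≈ 26.07
t = (x̄₁ - x̄₂) / SE = (80.15 - 79.93) / 3.2695 = 0.22 / 3.2695 = 0.067
p-value = 0.9469

Since p-value > α = 0.05, we fail to reject H₀.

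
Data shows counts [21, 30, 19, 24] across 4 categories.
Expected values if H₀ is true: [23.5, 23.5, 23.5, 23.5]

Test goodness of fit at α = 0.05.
Chi-square goodness of fit test:
H₀: observed counts match expected distribution
H₁: observed counts differ from expected distribution
df = k - 1 = 3
χ² = Σ(O - E)²/E
   = (21 - 23.5)²/23.5 + (30 - 23.5)²/23.5 + (19 - 23.5)²/23.5 + (24 - 23.5)²/23.5
   = 0.266 + 1.798 + 0.862 + 0.011
   = 2.94
p-value = 0.4016

Since p-value > α = 0.05, we fail to reject H₀.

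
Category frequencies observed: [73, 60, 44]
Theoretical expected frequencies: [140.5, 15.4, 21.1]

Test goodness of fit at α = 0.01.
Chi-square goodness of fit test:
H₀: observed counts match expected distribution
H₁: observed counts differ from expected distribution
df = k - 1 = 2
χ² = Σ(O - E)²/E
   = (73 - 140.5)²/140.5 + (60 - 15.4)²/15.4 + (44 - 21.1)²/21.1
   = 32.429 + 129.166 + 24.854
   = 186.45
p-value < 0.0001

Since p-value < α = 0.01, we reject H₀.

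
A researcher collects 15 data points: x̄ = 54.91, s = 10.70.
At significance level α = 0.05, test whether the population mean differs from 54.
One-sample t-test:
H₀: μ = 54
H₁: μ ≠ 54
df = n - 1 = 14
t = (x̄ - μ₀) / (s/√n) = (54.91 - 54) / (10.70/√15) = 0.329
p-value = 0.7467

Since p-value > α = 0.05, we fail to reject H₀.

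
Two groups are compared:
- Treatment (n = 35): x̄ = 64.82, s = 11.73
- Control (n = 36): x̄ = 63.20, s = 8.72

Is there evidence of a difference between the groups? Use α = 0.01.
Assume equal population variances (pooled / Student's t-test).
Student's two-sample t-test (equal variances):
H₀: μ₁ = μ₂
H₁: μ₁ ≠ μ₂
df = n₁ + n₂ - 2 = 69
Pooled variance s_p² = [(n₁-1)s₁² + (n₂-1)s₂²] / (n₁ + n₂ - 2) = [(34)(11.73²) + (35)(8.72²)] / 69 = 106.3696
SE = √(s_p²(1/n₁ + 1/n₂)) = √(106.3696 × (1/35 + 1/36)) = 2.4482
t = (x̄₁ - x̄₂) / SE = (64.82 - 63.20) / 2.4482 = 1.62 / 2.4482 = 0.662
p-value = 0.5104

Since p-value > α = 0.01, we fail to reject H₀.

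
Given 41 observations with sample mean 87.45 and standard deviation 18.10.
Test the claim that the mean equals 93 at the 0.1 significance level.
One-sample t-test:
H₀: μ = 93
H₁: μ ≠ 93
df = n - 1 = 40
t = (x̄ - μ₀) / (s/√n) = (87.45 - 93) / (18.10/√41) = -1.963
p-value = 0.0566

Since p-value < α = 0.1, we reject H₀.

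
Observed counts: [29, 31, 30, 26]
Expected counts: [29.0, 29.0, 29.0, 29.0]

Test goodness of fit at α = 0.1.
Chi-square goodness of fit test:
H₀: observed counts match expected distribution
H₁: observed counts differ from expected distribution
df = k - 1 = 3
χ² = Σ(O - E)²/E
   = (29 - 29.0)²/29.0 + (31 - 29.0)²/29.0 + (30 - 29.0)²/29.0 + (26 - 29.0)²/29.0
   = 0.000 + 0.138 + 0.034 + 0.310
   = 0.48
p-value = 0.9227

Since p-value > α = 0.1, we fail to reject H₀.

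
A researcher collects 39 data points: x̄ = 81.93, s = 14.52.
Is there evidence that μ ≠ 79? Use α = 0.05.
One-sample t-test:
H₀: μ = 79
H₁: μ ≠ 79
df = n - 1 = 38
t = (x̄ - μ₀) / (s/√n) = (81.93 - 79) / (14.52/√39) = 1.260
p-value = 0.2153

Since p-value > α = 0.05, we fail to reject H₀.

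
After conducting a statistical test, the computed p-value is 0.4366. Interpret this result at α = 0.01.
Since p = 0.4366 > α = 0.01, fail to reject H₀.
There is insufficient evidence to reject the null hypothesis; the result is not statistically significant at the 0.01 level.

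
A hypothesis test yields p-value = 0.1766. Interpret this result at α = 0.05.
Since p = 0.1766 > α = 0.05, fail to reject H₀.
There is insufficient evidence to reject the null hypothesis; the result is not statistically significant at the 0.05 level.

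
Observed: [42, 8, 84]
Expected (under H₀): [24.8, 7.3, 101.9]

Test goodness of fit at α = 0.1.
Chi-square goodness of fit test:
H₀: observed counts match expected distribution
H₁: observed counts differ from expected distribution
df = k - 1 = 2
χ² = Σ(O - E)²/E
   = (42 - 24.8)²/24.8 + (8 - 7.3)²/7.3 + (84 - 101.9)²/101.9
   = 11.929 + 0.067 + 3.144
   = 15.14
p-value = 0.0005

Since p-value < α = 0.1, we reject H₀.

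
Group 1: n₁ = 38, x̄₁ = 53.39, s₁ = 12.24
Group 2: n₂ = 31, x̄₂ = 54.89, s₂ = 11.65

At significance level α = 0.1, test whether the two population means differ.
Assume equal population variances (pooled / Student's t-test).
Student's two-sample t-test (equal variances):
H₀: μ₁ = μ₂
H₁: μ₁ ≠ μ₂
df = n₁ + n₂ - 2 = 67
Pooled variance s_p² = [(n₁-1)s₁² + (n₂-1)s₂²] / (n₁ + n₂ - 2) = [(37)(12.24²) + (30)(11.65²)] / 67 = 143.5064
SE = √(s_p²(1/n₁ + 1/n₂)) = √(143.5064 × (1/38 + 1/31)) = 2.8993
t = (x̄₁ - x̄₂) / SE = (53.39 - 54.89) / 2.8993 = -1.50 / 2.8993 = -0.517
p-value = 0.6066

Since p-value > α = 0.1, we fail to reject H₀.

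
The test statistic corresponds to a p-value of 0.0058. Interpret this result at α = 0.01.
Since p = 0.0058 < α = 0.01, reject H₀.
There is sufficient evidence to reject the null hypothesis; the result is statistically significant at the 0.01 level.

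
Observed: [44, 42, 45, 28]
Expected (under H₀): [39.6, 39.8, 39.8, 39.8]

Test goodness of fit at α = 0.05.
Chi-square goodness of fit test:
H₀: observed counts match expected distribution
H₁: observed counts differ from expected distribution
df = k - 1 = 3
χ² = Σ(O - E)²/E
   = (44 - 39.6)²/39.6 + (42 - 39.8)²/39.8 + (45 - 39.8)²/39.8 + (28 - 39.8)²/39.8
   = 0.489 + 0.122 + 0.679 + 3.498
   = 4.79
p-value = 0.1880

Since p-value > α = 0.05, we fail to reject H₀.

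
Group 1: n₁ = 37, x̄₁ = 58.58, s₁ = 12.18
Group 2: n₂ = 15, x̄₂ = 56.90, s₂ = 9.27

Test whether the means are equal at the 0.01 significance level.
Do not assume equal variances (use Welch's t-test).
Welch's two-sample t-test:
H₀: μ₁ = μ₂
H₁: μ₁ ≠ μ₂
s₁²/n₁ = 12.18²/37 = 4.0095,  s₂²/n₂ = 9.27²/15 = 5.7289
SE = √(s₁²/n₁ + s₂²/n₂) = √(4.0095 + 5.7289) = 3.1206
df (Welch-Satterthwaite) = (s₁²/n₁ + s₂²/n₂)² / [(s₁²/n₁)²/(n₁-1) + (s₂²/n₂)²/(n₂-1)] ≈ 33.98
t = (x̄₁ - x̄₂) / SE = (58.58 - 56.90) / 3.1206 = 1.68 / 3.1206 = 0.538
p-value = 0.5938

Since p-value > α = 0.01, we fail to reject H₀.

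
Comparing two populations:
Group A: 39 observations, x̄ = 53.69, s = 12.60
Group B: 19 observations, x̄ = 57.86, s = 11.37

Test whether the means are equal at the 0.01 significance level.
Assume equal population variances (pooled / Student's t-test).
Student's two-sample t-test (equal variances):
H₀: μ₁ = μ₂
H₁: μ₁ ≠ μ₂
df = n₁ + n₂ - 2 = 56
Pooled variance s_p² = [(n₁-1)s₁² + (n₂-1)s₂²] / (n₁ + n₂ - 2) = [(38)(12.60²) + (18)(11.37²)] / 56 = 149.2833
SE = √(s_p²(1/n₁ + 1/n₂)) = √(149.2833 × (1/39 + 1/19)) = 3.4183
t = (x̄₁ - x̄₂) / SE = (53.69 - 57.86) / 3.4183 = -4.17 / 3.4183 = -1.220
p-value = 0.2276

Since p-value > α = 0.01, we fail to reject H₀.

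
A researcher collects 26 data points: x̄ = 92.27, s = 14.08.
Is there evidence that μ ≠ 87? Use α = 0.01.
One-sample t-test:
H₀: μ = 87
H₁: μ ≠ 87
df = n - 1 = 25
t = (x̄ - μ₀) / (s/√n) = (92.27 - 87) / (14.08/√26) = 1.909
p-value = 0.0679

Since p-value > α = 0.01, we fail to reject H₀.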